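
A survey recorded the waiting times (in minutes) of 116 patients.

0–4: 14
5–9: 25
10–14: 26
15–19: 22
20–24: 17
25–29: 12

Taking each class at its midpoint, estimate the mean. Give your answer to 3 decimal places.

13.681

Midpoints: 2, 7, 12, 17, 22, 27
Σfm = 14×2 + 25×7 + 26×12 + 22×17 + 17×22 + 12×27 = 1587
n = Σf = 116
Mean = 1587 / 116 = 13.6810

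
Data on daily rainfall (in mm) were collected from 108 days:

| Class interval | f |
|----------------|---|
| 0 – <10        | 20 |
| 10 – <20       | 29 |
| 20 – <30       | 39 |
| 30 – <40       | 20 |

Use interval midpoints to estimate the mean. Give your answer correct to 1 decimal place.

20.5

Midpoints: 5, 15, 25, 35
Σfm = 20×5 + 29×15 + 39×25 + 20×35 = 2210
n = Σf = 108
Mean = 2210 / 108 = 20.4630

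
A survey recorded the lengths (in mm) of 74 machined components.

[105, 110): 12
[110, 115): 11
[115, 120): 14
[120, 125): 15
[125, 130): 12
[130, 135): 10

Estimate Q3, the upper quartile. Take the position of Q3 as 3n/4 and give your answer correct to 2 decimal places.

126.46

Cumulative frequencies: 12, 23, 37, 52, 64, 74
n = 74; position = 3n/4 = 55.5.
This falls in the class [125, 130): L = 125, F = 52, f = 12, h = 5.
Upper quartile ≈ 125 + ((55.5 − 52) / 12) × 5 = 126.4583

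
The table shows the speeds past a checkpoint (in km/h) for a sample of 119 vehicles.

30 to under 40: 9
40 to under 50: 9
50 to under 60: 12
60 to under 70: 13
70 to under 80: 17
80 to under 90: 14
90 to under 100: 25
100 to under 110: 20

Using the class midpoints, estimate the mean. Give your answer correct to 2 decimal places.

77.02

Midpoints: 35, 45, 55, 65, 75, 85, 95, 105
Σfm = 9×35 + 9×45 + 12×55 + 13×65 + 17×75 + 14×85 + 25×95 + 20×105 = 9165
n = Σf = 119
Mean = 9165 / 119 = 77.0168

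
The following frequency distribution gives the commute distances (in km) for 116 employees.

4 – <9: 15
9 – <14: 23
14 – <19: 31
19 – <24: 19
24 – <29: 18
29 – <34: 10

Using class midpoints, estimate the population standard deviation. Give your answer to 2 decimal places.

Midpoints: 6.5, 11.5, 16.5, 21.5, 26.5, 31.5
n = 116, Σfm = 2074, mean = 17.8793
Σfm² = 43461
Σf(m − x̄)² = Σfm² − (Σfm)²/n = 43461 − 2074²/116 = 6379.3103
Population variance = 6379.3103 / 116 = 54.9941
Standard deviation = √54.9941 = 7.4158

7.42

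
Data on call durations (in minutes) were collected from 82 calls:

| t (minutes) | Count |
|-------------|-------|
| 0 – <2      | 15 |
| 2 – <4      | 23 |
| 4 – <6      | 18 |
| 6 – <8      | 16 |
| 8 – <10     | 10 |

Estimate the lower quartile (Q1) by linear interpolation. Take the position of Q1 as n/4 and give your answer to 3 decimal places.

Cumulative frequencies: 15, 38, 56, 72, 82
n = 82; position = n/4 = 20.5.
This falls in the class 2 – <4: L = 2, F = 15, f = 23, h = 2.
Lower quartile ≈ 2 + ((20.5 − 15) / 23) × 2 = 2.4783

2.478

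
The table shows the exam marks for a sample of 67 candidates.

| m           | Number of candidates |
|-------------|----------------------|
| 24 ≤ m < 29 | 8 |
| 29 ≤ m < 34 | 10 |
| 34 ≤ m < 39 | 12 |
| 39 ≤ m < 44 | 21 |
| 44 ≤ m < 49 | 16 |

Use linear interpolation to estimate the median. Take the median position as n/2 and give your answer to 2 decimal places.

39.83

Cumulative frequencies: 8, 18, 30, 51, 67
n = 67; position = n/2 = 33.5.
This falls in the class 39 ≤ m < 44: L = 39, F = 30, f = 21, h = 5.
Median ≈ 39 + ((33.5 − 30) / 21) × 5 = 39.8333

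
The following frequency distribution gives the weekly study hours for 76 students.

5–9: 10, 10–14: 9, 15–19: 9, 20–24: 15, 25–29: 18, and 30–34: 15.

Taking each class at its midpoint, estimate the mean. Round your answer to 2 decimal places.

21.41

Midpoints: 7, 12, 17, 22, 27, 32
Σfm = 10×7 + 9×12 + 9×17 + 15×22 + 18×27 + 15×32 = 1627
n = Σf = 76
Mean = 1627 / 76 = 21.4079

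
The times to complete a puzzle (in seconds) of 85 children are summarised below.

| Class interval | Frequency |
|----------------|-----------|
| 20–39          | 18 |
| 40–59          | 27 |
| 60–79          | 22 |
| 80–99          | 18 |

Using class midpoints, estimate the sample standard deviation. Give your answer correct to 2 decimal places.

21.06

Midpoints: 29.5, 49.5, 69.5, 89.5
n = 85, Σfm = 5007.5, mean = 58.9118
Σfm² = 332271.25
Σf(m − x̄)² = Σfm² − (Σfm)²/n = 332271.25 − 5007.5²/85 = 37270.5882
Sample variance = 37270.5882 / 84 = 443.6975
Standard deviation = √443.6975 = 21.0641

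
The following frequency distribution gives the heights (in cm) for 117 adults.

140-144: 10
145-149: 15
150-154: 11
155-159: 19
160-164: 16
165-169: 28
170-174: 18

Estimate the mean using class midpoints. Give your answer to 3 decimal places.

Midpoints: 142, 147, 152, 157, 162, 167, 172
Σfm = 10×142 + 15×147 + 11×152 + 19×157 + 16×162 + 28×167 + 18×172 = 18644
n = Σf = 117
Mean = 18644 / 117 = 159.3504

159.350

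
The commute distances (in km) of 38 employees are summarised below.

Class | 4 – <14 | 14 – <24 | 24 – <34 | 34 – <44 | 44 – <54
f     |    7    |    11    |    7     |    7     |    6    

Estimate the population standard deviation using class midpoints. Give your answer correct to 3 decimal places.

13.480

Midpoints: 9, 19, 29, 39, 49
n = 38, Σfm = 1042, mean = 27.4211
Σfm² = 35478
Σf(m − x̄)² = Σfm² − (Σfm)²/n = 35478 − 1042²/38 = 6905.2632
Population variance = 6905.2632 / 38 = 181.7175
Standard deviation = √181.7175 = 13.4803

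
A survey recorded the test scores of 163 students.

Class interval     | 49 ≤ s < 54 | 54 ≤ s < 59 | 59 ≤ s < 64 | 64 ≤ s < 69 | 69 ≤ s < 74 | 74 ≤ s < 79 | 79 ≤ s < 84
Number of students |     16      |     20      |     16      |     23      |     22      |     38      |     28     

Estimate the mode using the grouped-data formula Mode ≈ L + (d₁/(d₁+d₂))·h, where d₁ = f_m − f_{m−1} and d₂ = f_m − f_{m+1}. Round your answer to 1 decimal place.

Modal class: 74 ≤ s < 79 (highest frequency 38).
d₁ = 38 − 22 = 16, d₂ = 38 − 28 = 10
Mode ≈ 74 + (16/(16+10)) × 5 = 74 + 3.0769 = 77.0769

77.1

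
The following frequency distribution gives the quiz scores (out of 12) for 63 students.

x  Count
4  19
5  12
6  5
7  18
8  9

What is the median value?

Cumulative frequencies: 19, 31, 36, 54, 63
n = 63, so the median is the value in position (n+1)/2 = 32.
Position 32 falls at value 6.

6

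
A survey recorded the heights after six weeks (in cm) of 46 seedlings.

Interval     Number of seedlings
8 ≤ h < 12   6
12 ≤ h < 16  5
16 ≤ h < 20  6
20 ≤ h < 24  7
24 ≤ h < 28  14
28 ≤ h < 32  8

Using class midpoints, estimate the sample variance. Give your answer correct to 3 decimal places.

Midpoints: 10, 14, 18, 22, 26, 30
n = 46, Σfm = 996, mean = 21.6522
Σfm² = 23576
Σf(m − x̄)² = Σfm² − (Σfm)²/n = 23576 − 996²/46 = 2010.4348
Sample variance = 2010.4348 / 45 = 44.6763

44.676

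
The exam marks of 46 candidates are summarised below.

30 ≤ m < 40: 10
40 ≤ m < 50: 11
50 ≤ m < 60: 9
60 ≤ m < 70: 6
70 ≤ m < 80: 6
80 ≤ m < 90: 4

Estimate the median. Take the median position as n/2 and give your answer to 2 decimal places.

Cumulative frequencies: 10, 21, 30, 36, 42, 46
n = 46; position = n/2 = 23.
This falls in the class 50 ≤ m < 60: L = 50, F = 21, f = 9, h = 10.
Median ≈ 50 + ((23 − 21) / 9) × 10 = 52.2222

52.22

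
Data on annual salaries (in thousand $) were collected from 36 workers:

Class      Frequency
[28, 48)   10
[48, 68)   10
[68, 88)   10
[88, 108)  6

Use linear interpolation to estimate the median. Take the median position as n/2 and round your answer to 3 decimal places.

Cumulative frequencies: 10, 20, 30, 36
n = 36; position = n/2 = 18.
This falls in the class [48, 68): L = 48, F = 10, f = 10, h = 20.
Median ≈ 48 + ((18 − 10) / 10) × 20 = 64.0000

64.000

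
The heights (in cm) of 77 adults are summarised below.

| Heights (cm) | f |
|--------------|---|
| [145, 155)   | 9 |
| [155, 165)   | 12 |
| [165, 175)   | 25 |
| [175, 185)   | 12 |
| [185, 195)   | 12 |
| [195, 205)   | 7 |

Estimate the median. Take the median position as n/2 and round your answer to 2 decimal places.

172.00

Cumulative frequencies: 9, 21, 46, 58, 70, 77
n = 77; position = n/2 = 38.5.
This falls in the class [165, 175): L = 165, F = 21, f = 25, h = 10.
Median ≈ 165 + ((38.5 − 21) / 25) × 10 = 172.0000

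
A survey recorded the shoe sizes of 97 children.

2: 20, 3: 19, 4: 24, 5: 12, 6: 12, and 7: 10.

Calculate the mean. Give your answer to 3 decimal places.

4.072

Values: 2, 3, 4, 5, 6, 7
Σfx = 20×2 + 19×3 + 24×4 + 12×5 + 12×6 + 10×7 = 395
n = Σf = 97
Mean = 395 / 97 = 4.0722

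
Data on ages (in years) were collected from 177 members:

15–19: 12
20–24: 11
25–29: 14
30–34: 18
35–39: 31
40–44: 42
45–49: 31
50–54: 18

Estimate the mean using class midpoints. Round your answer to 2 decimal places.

Midpoints: 17, 22, 27, 32, 37, 42, 47, 52
Σfm = 12×17 + 11×22 + 14×27 + 18×32 + 31×37 + 42×42 + 31×47 + 18×52 = 6704
n = Σf = 177
Mean = 6704 / 177 = 37.8757

37.88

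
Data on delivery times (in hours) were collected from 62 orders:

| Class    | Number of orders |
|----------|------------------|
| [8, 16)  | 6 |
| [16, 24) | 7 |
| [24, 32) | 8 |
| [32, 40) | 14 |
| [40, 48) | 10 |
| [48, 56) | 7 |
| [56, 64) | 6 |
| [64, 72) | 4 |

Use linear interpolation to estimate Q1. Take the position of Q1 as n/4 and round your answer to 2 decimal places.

Cumulative frequencies: 6, 13, 21, 35, 45, 52, 58, 62
n = 62; position = n/4 = 15.5.
This falls in the class [24, 32): L = 24, F = 13, f = 8, h = 8.
Lower quartile ≈ 24 + ((15.5 − 13) / 8) × 8 = 26.5000

26.50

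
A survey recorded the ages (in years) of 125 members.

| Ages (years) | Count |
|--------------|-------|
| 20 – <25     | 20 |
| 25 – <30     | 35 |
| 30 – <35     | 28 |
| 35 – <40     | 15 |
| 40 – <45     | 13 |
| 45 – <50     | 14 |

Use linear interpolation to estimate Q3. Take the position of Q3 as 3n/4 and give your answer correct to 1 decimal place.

Cumulative frequencies: 20, 55, 83, 98, 111, 125
n = 125; position = 3n/4 = 93.75.
This falls in the class 35 – <40: L = 35, F = 83, f = 15, h = 5.
Upper quartile ≈ 35 + ((93.75 − 83) / 15) × 5 = 38.5833

38.6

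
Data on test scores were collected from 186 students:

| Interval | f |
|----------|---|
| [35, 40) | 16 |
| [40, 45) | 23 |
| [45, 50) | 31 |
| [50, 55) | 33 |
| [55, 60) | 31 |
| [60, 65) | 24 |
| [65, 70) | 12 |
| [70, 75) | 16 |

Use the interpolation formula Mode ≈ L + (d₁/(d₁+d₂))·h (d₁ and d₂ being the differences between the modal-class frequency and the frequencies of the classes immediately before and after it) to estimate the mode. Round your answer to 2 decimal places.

52.50

Modal class: [50, 55) (highest frequency 33).
d₁ = 33 − 31 = 2, d₂ = 33 − 31 = 2
Mode ≈ 50 + (2/(2+2)) × 5 = 50 + 2.5000 = 52.5000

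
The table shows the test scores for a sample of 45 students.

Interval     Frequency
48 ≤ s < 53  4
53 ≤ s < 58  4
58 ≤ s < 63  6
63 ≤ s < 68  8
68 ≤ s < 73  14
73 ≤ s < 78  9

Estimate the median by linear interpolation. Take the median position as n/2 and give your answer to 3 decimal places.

Cumulative frequencies: 4, 8, 14, 22, 36, 45
n = 45; position = n/2 = 22.5.
This falls in the class 68 ≤ s < 73: L = 68, F = 22, f = 14, h = 5.
Median ≈ 68 + ((22.5 − 22) / 14) × 5 = 68.1786

68.179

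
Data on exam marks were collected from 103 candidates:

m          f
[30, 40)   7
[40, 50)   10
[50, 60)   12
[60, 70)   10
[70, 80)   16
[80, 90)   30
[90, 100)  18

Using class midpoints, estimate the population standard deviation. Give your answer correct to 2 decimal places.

18.58

Midpoints: 35, 45, 55, 65, 75, 85, 95
n = 103, Σfm = 7465, mean = 72.4757
Σfm² = 576575
Σf(m − x̄)² = Σfm² − (Σfm)²/n = 576575 − 7465²/103 = 35543.6893
Population variance = 35543.6893 / 103 = 345.0844
Standard deviation = √345.0844 = 18.5764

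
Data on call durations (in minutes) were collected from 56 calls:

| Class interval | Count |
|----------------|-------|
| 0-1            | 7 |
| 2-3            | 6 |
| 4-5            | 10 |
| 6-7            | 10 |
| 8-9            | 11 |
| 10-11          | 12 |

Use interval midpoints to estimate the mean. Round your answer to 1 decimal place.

6.2

Midpoints: 0.5, 2.5, 4.5, 6.5, 8.5, 10.5
Σfm = 7×0.5 + 6×2.5 + 10×4.5 + 10×6.5 + 11×8.5 + 12×10.5 = 348
n = Σf = 56
Mean = 348 / 56 = 6.2143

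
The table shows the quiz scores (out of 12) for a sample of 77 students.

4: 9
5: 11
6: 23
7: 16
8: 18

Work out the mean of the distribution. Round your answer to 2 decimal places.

Values: 4, 5, 6, 7, 8
Σfx = 9×4 + 11×5 + 23×6 + 16×7 + 18×8 = 485
n = Σf = 77
Mean = 485 / 77 = 6.2987

6.30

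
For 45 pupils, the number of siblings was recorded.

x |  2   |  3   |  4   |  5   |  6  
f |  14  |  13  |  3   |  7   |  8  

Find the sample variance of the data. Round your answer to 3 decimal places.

2.291

Values: 2, 3, 4, 5, 6
n = 45, Σfx = 162, mean = 3.6000
Σfx² = 684
Σf(x − x̄)² = Σfx² − (Σfx)²/n = 684 − 162²/45 = 100.8000
Sample variance = 100.8000 / 44 = 2.2909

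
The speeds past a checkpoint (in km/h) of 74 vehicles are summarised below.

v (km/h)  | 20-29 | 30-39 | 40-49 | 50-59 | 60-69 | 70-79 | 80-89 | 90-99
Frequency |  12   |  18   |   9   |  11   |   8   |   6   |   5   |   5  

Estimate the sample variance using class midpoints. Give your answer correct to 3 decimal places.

Midpoints: 24.5, 34.5, 44.5, 54.5, 64.5, 74.5, 84.5, 94.5
n = 74, Σfm = 3773, mean = 50.9865
Σfm² = 226058.5
Σf(m − x̄)² = Σfm² − (Σfm)²/n = 226058.5 − 3773²/74 = 33686.4865
Sample variance = 33686.4865 / 73 = 461.4587

461.459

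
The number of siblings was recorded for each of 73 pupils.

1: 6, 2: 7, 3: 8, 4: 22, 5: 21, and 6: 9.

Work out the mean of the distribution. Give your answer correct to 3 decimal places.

Values: 1, 2, 3, 4, 5, 6
Σfx = 6×1 + 7×2 + 8×3 + 22×4 + 21×5 + 9×6 = 291
n = Σf = 73
Mean = 291 / 73 = 3.9863

3.986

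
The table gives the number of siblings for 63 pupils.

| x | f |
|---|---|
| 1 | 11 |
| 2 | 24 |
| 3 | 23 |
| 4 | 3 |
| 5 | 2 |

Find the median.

Cumulative frequencies: 11, 35, 58, 61, 63
n = 63, so the median is the value in position (n+1)/2 = 32.
Position 32 falls at value 2.

2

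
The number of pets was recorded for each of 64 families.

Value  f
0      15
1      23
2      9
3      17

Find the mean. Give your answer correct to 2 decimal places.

1.44

Values: 0, 1, 2, 3
Σfx = 15×0 + 23×1 + 9×2 + 17×3 = 92
n = Σf = 64
Mean = 92 / 64 = 1.4375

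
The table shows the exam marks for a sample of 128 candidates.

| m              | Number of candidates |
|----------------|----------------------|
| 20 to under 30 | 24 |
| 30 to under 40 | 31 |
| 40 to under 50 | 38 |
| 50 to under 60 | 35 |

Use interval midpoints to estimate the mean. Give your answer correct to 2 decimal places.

41.56

Midpoints: 25, 35, 45, 55
Σfm = 24×25 + 31×35 + 38×45 + 35×55 = 5320
n = Σf = 128
Mean = 5320 / 128 = 41.5625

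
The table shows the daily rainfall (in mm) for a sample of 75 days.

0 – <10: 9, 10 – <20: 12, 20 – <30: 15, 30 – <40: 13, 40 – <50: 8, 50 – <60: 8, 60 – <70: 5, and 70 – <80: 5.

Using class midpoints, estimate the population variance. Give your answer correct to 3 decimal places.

411.129

Midpoints: 5, 15, 25, 35, 45, 55, 65, 75
n = 75, Σfm = 2555, mean = 34.0667
Σfm² = 117875
Σf(m − x̄)² = Σfm² − (Σfm)²/n = 117875 − 2555²/75 = 30834.6667
Population variance = 30834.6667 / 75 = 411.1289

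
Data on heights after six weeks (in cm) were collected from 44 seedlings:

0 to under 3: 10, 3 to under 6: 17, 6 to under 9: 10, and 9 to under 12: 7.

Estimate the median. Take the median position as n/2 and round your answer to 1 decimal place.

Cumulative frequencies: 10, 27, 37, 44
n = 44; position = n/2 = 22.
This falls in the class 3 to under 6: L = 3, F = 10, f = 17, h = 3.
Median ≈ 3 + ((22 − 10) / 17) × 3 = 5.1176

5.1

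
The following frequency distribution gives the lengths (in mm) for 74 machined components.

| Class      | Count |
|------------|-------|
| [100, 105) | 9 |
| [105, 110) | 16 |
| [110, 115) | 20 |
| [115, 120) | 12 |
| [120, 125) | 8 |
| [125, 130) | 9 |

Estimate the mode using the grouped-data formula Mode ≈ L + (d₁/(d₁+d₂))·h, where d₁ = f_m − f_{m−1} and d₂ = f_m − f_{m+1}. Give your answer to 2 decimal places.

111.67

Modal class: [110, 115) (highest frequency 20).
d₁ = 20 − 16 = 4, d₂ = 20 − 12 = 8
Mode ≈ 110 + (4/(4+8)) × 5 = 110 + 1.6667 = 111.6667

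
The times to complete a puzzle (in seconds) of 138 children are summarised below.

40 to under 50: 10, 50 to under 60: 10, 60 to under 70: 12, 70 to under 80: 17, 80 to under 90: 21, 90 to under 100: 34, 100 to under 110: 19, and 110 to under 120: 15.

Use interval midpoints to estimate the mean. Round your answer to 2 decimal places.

Midpoints: 45, 55, 65, 75, 85, 95, 105, 115
Σfm = 10×45 + 10×55 + 12×65 + 17×75 + 21×85 + 34×95 + 19×105 + 15×115 = 11790
n = Σf = 138
Mean = 11790 / 138 = 85.4348

85.43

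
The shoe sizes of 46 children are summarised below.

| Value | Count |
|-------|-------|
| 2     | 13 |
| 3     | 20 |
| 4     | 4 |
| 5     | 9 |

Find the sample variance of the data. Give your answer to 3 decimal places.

Values: 2, 3, 4, 5
n = 46, Σfx = 147, mean = 3.1957
Σfx² = 521
Σf(x − x̄)² = Σfx² − (Σfx)²/n = 521 − 147²/46 = 51.2391
Sample variance = 51.2391 / 45 = 1.1386

1.139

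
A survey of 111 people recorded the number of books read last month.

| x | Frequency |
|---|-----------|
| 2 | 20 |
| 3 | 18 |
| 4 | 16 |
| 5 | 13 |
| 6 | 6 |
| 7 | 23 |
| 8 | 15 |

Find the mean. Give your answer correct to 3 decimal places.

Values: 2, 3, 4, 5, 6, 7, 8
Σfx = 20×2 + 18×3 + 16×4 + 13×5 + 6×6 + 23×7 + 15×8 = 540
n = Σf = 111
Mean = 540 / 111 = 4.8649

4.865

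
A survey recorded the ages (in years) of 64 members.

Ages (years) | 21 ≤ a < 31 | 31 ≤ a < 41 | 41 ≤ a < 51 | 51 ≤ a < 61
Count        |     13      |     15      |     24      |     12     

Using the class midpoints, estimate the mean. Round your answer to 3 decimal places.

Midpoints: 26, 36, 46, 56
Σfm = 13×26 + 15×36 + 24×46 + 12×56 = 2654
n = Σf = 64
Mean = 2654 / 64 = 41.4688

41.469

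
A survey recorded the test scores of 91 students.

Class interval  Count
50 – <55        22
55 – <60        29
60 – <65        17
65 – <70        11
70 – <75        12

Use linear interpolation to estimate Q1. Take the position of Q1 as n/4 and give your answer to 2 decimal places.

Cumulative frequencies: 22, 51, 68, 79, 91
n = 91; position = n/4 = 22.75.
This falls in the class 55 – <60: L = 55, F = 22, f = 29, h = 5.
Lower quartile ≈ 55 + ((22.75 − 22) / 29) × 5 = 55.1293

55.13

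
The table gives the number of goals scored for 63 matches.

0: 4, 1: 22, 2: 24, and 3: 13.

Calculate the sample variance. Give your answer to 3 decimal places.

0.749

Values: 0, 1, 2, 3
n = 63, Σfx = 109, mean = 1.7302
Σfx² = 235
Σf(x − x̄)² = Σfx² − (Σfx)²/n = 235 − 109²/63 = 46.4127
Sample variance = 46.4127 / 62 = 0.7486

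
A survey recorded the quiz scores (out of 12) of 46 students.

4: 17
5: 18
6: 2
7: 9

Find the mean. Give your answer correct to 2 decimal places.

5.07

Values: 4, 5, 6, 7
Σfx = 17×4 + 18×5 + 2×6 + 9×7 = 233
n = Σf = 46
Mean = 233 / 46 = 5.0652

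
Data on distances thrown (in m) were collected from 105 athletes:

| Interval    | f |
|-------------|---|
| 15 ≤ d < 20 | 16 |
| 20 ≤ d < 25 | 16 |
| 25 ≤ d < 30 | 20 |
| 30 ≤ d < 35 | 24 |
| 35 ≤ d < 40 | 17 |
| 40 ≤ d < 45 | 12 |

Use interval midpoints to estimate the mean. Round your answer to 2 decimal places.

Midpoints: 17.5, 22.5, 27.5, 32.5, 37.5, 42.5
Σfm = 16×17.5 + 16×22.5 + 20×27.5 + 24×32.5 + 17×37.5 + 12×42.5 = 3117.5
n = Σf = 105
Mean = 3117.5 / 105 = 29.6905

29.69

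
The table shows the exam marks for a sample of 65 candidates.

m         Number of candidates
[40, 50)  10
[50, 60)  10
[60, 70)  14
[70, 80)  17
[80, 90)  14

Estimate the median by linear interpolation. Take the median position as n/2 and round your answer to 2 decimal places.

68.93

Cumulative frequencies: 10, 20, 34, 51, 65
n = 65; position = n/2 = 32.5.
This falls in the class [60, 70): L = 60, F = 20, f = 14, h = 10.
Median ≈ 60 + ((32.5 − 20) / 14) × 10 = 68.9286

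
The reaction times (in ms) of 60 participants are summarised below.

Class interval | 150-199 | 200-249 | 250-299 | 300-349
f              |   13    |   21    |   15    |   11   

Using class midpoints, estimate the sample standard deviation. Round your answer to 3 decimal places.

Midpoints: 174.5, 224.5, 274.5, 324.5
n = 60, Σfm = 14670, mean = 244.5000
Σfm² = 3742815
Σf(m − x̄)² = Σfm² − (Σfm)²/n = 3742815 − 14670²/60 = 156000.0000
Sample variance = 156000.0000 / 59 = 2644.0678
Standard deviation = √2644.0678 = 51.4205

51.420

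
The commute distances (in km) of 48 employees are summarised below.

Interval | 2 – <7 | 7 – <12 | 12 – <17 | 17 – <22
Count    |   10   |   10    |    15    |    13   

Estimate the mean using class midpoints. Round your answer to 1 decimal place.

12.7

Midpoints: 4.5, 9.5, 14.5, 19.5
Σfm = 10×4.5 + 10×9.5 + 15×14.5 + 13×19.5 = 611
n = Σf = 48
Mean = 611 / 48 = 12.7292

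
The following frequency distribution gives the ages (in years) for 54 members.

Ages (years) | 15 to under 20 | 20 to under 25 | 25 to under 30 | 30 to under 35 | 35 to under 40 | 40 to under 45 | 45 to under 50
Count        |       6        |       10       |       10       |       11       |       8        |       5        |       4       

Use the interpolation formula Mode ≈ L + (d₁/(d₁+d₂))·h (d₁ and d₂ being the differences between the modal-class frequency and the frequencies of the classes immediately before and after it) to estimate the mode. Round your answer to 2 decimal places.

31.25

Modal class: 30 to under 35 (highest frequency 11).
d₁ = 11 − 10 = 1, d₂ = 11 − 8 = 3
Mode ≈ 30 + (1/(1+3)) × 5 = 30 + 1.2500 = 31.2500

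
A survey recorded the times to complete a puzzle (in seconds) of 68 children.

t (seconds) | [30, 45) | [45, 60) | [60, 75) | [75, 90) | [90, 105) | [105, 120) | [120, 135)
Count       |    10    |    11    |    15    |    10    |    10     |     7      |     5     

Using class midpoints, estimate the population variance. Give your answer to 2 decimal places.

Midpoints: 37.5, 52.5, 67.5, 82.5, 97.5, 112.5, 127.5
n = 68, Σfm = 5190, mean = 76.3235
Σfm² = 445725
Σf(m − x̄)² = Σfm² − (Σfm)²/n = 445725 − 5190²/68 = 49605.8824
Population variance = 49605.8824 / 68 = 729.4983

729.50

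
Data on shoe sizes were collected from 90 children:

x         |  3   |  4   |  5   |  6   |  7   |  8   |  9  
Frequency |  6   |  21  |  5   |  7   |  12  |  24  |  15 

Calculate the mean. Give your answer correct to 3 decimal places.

6.444

Values: 3, 4, 5, 6, 7, 8, 9
Σfx = 6×3 + 21×4 + 5×5 + 7×6 + 12×7 + 24×8 + 15×9 = 580
n = Σf = 90
Mean = 580 / 90 = 6.4444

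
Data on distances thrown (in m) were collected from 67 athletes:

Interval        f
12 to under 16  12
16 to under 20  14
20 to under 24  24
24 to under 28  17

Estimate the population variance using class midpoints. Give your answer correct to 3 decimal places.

17.294

Midpoints: 14, 18, 22, 26
n = 67, Σfm = 1390, mean = 20.7463
Σfm² = 29996
Σf(m − x̄)² = Σfm² − (Σfm)²/n = 29996 − 1390²/67 = 1158.6866
Population variance = 1158.6866 / 67 = 17.2938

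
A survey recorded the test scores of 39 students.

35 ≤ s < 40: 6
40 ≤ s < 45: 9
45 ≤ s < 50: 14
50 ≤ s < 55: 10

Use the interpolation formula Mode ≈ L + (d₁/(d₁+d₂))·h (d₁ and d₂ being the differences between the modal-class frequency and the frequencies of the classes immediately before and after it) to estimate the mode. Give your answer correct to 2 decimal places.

Modal class: 45 ≤ s < 50 (highest frequency 14).
d₁ = 14 − 9 = 5, d₂ = 14 − 10 = 4
Mode ≈ 45 + (5/(5+4)) × 5 = 45 + 2.7778 = 47.7778

47.78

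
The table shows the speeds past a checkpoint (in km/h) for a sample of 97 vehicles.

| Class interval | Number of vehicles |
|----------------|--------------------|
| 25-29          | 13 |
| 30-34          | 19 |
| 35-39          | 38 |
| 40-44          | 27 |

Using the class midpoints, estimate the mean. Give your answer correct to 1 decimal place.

Midpoints: 27, 32, 37, 42
Σfm = 13×27 + 19×32 + 38×37 + 27×42 = 3499
n = Σf = 97
Mean = 3499 / 97 = 36.0722

36.1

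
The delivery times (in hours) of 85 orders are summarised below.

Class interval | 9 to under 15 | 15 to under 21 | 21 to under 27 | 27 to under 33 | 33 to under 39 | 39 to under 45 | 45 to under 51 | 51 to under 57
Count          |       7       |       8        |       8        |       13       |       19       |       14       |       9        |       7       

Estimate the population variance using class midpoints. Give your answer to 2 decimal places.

140.94

Midpoints: 12, 18, 24, 30, 36, 42, 48, 54
n = 85, Σfm = 2892, mean = 34.0235
Σfm² = 110376
Σf(m − x̄)² = Σfm² − (Σfm)²/n = 110376 − 2892²/85 = 11979.9529
Population variance = 11979.9529 / 85 = 140.9406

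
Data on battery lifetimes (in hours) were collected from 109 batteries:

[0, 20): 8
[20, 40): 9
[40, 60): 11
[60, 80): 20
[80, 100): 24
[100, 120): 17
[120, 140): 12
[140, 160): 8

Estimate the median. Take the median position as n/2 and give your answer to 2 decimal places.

85.42

Cumulative frequencies: 8, 17, 28, 48, 72, 89, 101, 109
n = 109; position = n/2 = 54.5.
This falls in the class [80, 100): L = 80, F = 48, f = 24, h = 20.
Median ≈ 80 + ((54.5 − 48) / 24) × 20 = 85.4167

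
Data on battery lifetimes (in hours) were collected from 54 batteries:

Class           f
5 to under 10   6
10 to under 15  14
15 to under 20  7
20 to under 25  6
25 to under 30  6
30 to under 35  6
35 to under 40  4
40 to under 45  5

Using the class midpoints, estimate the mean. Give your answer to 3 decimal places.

22.222

Midpoints: 7.5, 12.5, 17.5, 22.5, 27.5, 32.5, 37.5, 42.5
Σfm = 6×7.5 + 14×12.5 + 7×17.5 + 6×22.5 + 6×27.5 + 6×32.5 + 4×37.5 + 5×42.5 = 1200
n = Σf = 54
Mean = 1200 / 54 = 22.2222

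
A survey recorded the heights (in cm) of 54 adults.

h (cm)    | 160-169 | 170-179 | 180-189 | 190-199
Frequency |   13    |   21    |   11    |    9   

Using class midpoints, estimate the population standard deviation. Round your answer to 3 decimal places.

Midpoints: 164.5, 174.5, 184.5, 194.5
n = 54, Σfm = 9583, mean = 177.4630
Σfm² = 1706153.5
Σf(m − x̄)² = Σfm² − (Σfm)²/n = 1706153.5 − 9583²/54 = 5525.9259
Population variance = 5525.9259 / 54 = 102.3320
Standard deviation = √102.3320 = 10.1159

10.116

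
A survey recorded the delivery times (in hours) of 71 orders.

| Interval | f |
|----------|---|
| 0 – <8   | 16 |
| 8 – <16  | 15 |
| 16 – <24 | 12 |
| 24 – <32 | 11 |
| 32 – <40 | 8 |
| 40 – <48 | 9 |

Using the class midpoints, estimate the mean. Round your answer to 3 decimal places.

Midpoints: 4, 12, 20, 28, 36, 44
Σfm = 16×4 + 15×12 + 12×20 + 11×28 + 8×36 + 9×44 = 1476
n = Σf = 71
Mean = 1476 / 71 = 20.7887

20.789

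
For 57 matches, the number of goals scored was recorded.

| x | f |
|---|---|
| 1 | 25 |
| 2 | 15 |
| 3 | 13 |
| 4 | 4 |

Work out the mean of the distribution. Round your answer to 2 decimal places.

Values: 1, 2, 3, 4
Σfx = 25×1 + 15×2 + 13×3 + 4×4 = 110
n = Σf = 57
Mean = 110 / 57 = 1.9298

1.93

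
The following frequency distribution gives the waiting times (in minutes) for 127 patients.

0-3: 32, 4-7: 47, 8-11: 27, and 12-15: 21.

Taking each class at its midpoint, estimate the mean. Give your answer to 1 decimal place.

6.7

Midpoints: 1.5, 5.5, 9.5, 13.5
Σfm = 32×1.5 + 47×5.5 + 27×9.5 + 21×13.5 = 846.5
n = Σf = 127
Mean = 846.5 / 127 = 6.6654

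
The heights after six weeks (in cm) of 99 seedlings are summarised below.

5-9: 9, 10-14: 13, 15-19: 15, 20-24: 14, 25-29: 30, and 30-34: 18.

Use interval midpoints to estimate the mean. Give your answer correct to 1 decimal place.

Midpoints: 7, 12, 17, 22, 27, 32
Σfm = 9×7 + 13×12 + 15×17 + 14×22 + 30×27 + 18×32 = 2168
n = Σf = 99
Mean = 2168 / 99 = 21.8990

21.9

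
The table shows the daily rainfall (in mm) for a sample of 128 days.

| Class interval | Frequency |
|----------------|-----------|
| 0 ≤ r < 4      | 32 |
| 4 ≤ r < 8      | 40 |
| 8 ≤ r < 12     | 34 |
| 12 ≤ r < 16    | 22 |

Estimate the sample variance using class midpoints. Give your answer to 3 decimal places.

17.319

Midpoints: 2, 6, 10, 14
n = 128, Σfm = 952, mean = 7.4375
Σfm² = 9280
Σf(m − x̄)² = Σfm² − (Σfm)²/n = 9280 − 952²/128 = 2199.5000
Sample variance = 2199.5000 / 127 = 17.3189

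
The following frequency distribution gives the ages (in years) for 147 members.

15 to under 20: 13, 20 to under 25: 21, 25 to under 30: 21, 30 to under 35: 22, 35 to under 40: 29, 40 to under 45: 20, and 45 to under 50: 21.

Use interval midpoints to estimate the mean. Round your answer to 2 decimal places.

33.52

Midpoints: 17.5, 22.5, 27.5, 32.5, 37.5, 42.5, 47.5
Σfm = 13×17.5 + 21×22.5 + 21×27.5 + 22×32.5 + 29×37.5 + 20×42.5 + 21×47.5 = 4927.5
n = Σf = 147
Mean = 4927.5 / 147 = 33.5204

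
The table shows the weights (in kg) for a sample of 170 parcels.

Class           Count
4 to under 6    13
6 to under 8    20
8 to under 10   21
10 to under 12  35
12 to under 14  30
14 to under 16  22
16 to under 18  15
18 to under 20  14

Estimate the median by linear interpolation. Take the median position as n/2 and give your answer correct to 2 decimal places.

11.77

Cumulative frequencies: 13, 33, 54, 89, 119, 141, 156, 170
n = 170; position = n/2 = 85.
This falls in the class 10 to under 12: L = 10, F = 54, f = 35, h = 2.
Median ≈ 10 + ((85 − 54) / 35) × 2 = 11.7714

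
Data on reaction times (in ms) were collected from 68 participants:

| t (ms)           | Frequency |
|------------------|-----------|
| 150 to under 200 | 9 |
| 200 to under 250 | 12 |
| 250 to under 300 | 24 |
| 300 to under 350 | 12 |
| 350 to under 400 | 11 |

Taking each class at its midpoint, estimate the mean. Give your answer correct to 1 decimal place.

Midpoints: 175, 225, 275, 325, 375
Σfm = 9×175 + 12×225 + 24×275 + 12×325 + 11×375 = 18900
n = Σf = 68
Mean = 18900 / 68 = 277.9412

277.9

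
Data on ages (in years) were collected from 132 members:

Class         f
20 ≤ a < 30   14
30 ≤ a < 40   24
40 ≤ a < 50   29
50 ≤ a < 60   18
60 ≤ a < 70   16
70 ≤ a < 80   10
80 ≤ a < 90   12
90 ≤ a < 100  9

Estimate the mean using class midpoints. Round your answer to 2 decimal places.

Midpoints: 25, 35, 45, 55, 65, 75, 85, 95
Σfm = 14×25 + 24×35 + 29×45 + 18×55 + 16×65 + 10×75 + 12×85 + 9×95 = 7150
n = Σf = 132
Mean = 7150 / 132 = 54.1667

54.17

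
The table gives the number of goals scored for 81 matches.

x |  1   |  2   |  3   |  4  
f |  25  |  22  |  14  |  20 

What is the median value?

2

Cumulative frequencies: 25, 47, 61, 81
n = 81, so the median is the value in position (n+1)/2 = 41.
Position 41 falls at value 2.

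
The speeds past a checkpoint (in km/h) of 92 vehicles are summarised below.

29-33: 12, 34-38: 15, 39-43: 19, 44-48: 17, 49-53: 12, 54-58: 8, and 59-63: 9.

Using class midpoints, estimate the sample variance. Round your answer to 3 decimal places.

83.027

Midpoints: 31, 36, 41, 46, 51, 56, 61
n = 92, Σfm = 4082, mean = 44.3696
Σfm² = 188672
Σf(m − x̄)² = Σfm² − (Σfm)²/n = 188672 − 4082²/92 = 7555.4348
Sample variance = 7555.4348 / 91 = 83.0268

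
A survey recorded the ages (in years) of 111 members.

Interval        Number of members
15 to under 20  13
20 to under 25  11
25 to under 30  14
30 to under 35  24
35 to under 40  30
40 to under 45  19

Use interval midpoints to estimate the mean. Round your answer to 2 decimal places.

Midpoints: 17.5, 22.5, 27.5, 32.5, 37.5, 42.5
Σfm = 13×17.5 + 11×22.5 + 14×27.5 + 24×32.5 + 30×37.5 + 19×42.5 = 3572.5
n = Σf = 111
Mean = 3572.5 / 111 = 32.1847

32.18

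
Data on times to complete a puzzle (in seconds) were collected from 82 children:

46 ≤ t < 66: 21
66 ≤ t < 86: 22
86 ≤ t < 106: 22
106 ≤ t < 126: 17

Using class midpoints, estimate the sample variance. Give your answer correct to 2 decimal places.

Midpoints: 56, 76, 96, 116
n = 82, Σfm = 6932, mean = 84.5366
Σfm² = 624432
Σf(m − x̄)² = Σfm² − (Σfm)²/n = 624432 − 6932²/82 = 38424.3902
Sample variance = 38424.3902 / 81 = 474.3752

474.38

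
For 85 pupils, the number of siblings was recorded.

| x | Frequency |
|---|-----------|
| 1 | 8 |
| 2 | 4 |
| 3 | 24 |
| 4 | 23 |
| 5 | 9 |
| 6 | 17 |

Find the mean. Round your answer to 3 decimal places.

3.847

Values: 1, 2, 3, 4, 5, 6
Σfx = 8×1 + 4×2 + 24×3 + 23×4 + 9×5 + 17×6 = 327
n = Σf = 85
Mean = 327 / 85 = 3.8471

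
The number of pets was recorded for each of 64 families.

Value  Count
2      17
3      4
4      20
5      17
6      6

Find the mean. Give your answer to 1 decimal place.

3.9

Values: 2, 3, 4, 5, 6
Σfx = 17×2 + 4×3 + 20×4 + 17×5 + 6×6 = 247
n = Σf = 64
Mean = 247 / 64 = 3.8594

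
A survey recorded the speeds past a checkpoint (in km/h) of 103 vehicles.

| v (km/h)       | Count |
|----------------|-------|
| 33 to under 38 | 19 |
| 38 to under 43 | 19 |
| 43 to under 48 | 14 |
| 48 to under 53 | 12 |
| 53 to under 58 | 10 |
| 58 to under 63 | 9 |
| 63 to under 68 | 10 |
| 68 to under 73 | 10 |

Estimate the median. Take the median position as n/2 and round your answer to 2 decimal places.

Cumulative frequencies: 19, 38, 52, 64, 74, 83, 93, 103
n = 103; position = n/2 = 51.5.
This falls in the class 43 to under 48: L = 43, F = 38, f = 14, h = 5.
Median ≈ 43 + ((51.5 − 38) / 14) × 5 = 47.8214

47.82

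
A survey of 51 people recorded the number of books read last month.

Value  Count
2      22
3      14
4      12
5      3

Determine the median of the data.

3

Cumulative frequencies: 22, 36, 48, 51
n = 51, so the median is the value in position (n+1)/2 = 26.
Position 26 falls at value 3.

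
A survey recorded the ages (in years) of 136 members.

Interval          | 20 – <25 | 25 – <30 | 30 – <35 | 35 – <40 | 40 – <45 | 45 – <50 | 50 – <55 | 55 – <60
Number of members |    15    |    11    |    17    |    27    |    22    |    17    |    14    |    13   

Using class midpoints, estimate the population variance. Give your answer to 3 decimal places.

108.083

Midpoints: 22.5, 27.5, 32.5, 37.5, 42.5, 47.5, 52.5, 57.5
n = 136, Σfm = 5430, mean = 39.9265
Σfm² = 231500
Σf(m − x̄)² = Σfm² − (Σfm)²/n = 231500 − 5430²/136 = 14699.2647
Population variance = 14699.2647 / 136 = 108.0828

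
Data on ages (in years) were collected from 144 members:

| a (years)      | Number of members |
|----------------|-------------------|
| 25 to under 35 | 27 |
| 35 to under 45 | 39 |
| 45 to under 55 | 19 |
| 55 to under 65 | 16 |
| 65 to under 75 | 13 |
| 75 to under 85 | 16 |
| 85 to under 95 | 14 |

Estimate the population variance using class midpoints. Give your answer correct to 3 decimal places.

391.315

Midpoints: 30, 40, 50, 60, 70, 80, 90
n = 144, Σfm = 7730, mean = 53.6806
Σfm² = 471300
Σf(m − x̄)² = Σfm² − (Σfm)²/n = 471300 − 7730²/144 = 56349.3056
Population variance = 56349.3056 / 144 = 391.3146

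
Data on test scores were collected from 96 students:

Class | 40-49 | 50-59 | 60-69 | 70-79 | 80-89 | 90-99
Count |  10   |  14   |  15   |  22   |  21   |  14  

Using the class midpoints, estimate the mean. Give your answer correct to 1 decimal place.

Midpoints: 44.5, 54.5, 64.5, 74.5, 84.5, 94.5
Σfm = 10×44.5 + 14×54.5 + 15×64.5 + 22×74.5 + 21×84.5 + 14×94.5 = 6912
n = Σf = 96
Mean = 6912 / 96 = 72.0000

72.0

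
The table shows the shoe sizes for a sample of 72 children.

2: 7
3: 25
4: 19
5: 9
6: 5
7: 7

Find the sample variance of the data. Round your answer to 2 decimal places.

2.04

Values: 2, 3, 4, 5, 6, 7
n = 72, Σfx = 289, mean = 4.0139
Σfx² = 1305
Σf(x − x̄)² = Σfx² − (Σfx)²/n = 1305 − 289²/72 = 144.9861
Sample variance = 144.9861 / 71 = 2.0421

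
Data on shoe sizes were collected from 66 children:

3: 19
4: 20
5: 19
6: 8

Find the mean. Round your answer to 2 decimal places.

Values: 3, 4, 5, 6
Σfx = 19×3 + 20×4 + 19×5 + 8×6 = 280
n = Σf = 66
Mean = 280 / 66 = 4.2424

4.24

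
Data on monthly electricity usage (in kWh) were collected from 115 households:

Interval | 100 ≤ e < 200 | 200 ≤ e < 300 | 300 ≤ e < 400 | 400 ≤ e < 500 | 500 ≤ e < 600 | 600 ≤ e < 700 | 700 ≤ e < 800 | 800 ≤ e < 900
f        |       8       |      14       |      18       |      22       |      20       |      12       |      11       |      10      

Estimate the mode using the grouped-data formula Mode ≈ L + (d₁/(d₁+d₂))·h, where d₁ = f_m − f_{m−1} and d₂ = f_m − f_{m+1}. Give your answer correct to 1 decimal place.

466.7

Modal class: 400 ≤ e < 500 (highest frequency 22).
d₁ = 22 − 18 = 4, d₂ = 22 − 20 = 2
Mode ≈ 400 + (4/(4+2)) × 100 = 400 + 66.6667 = 466.6667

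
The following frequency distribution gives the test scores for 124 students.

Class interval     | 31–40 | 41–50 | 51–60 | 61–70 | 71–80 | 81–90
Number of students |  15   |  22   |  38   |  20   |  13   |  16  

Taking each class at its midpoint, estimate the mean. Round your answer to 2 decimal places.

Midpoints: 35.5, 45.5, 55.5, 65.5, 75.5, 85.5
Σfm = 15×35.5 + 22×45.5 + 38×55.5 + 20×65.5 + 13×75.5 + 16×85.5 = 7302
n = Σf = 124
Mean = 7302 / 124 = 58.8871

58.89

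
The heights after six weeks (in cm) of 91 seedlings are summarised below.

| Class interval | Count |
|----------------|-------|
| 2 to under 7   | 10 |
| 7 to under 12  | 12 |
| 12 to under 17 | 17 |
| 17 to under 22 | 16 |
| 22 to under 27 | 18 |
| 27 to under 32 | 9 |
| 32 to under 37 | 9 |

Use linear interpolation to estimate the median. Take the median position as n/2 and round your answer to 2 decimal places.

Cumulative frequencies: 10, 22, 39, 55, 73, 82, 91
n = 91; position = n/2 = 45.5.
This falls in the class 17 to under 22: L = 17, F = 39, f = 16, h = 5.
Median ≈ 17 + ((45.5 − 39) / 16) × 5 = 19.0312

19.03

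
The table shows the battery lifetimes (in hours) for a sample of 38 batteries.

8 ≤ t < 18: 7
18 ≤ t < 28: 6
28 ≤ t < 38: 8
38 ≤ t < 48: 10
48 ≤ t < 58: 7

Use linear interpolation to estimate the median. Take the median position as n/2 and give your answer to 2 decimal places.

35.50

Cumulative frequencies: 7, 13, 21, 31, 38
n = 38; position = n/2 = 19.
This falls in the class 28 ≤ t < 38: L = 28, F = 13, f = 8, h = 10.
Median ≈ 28 + ((19 − 13) / 8) × 10 = 35.5000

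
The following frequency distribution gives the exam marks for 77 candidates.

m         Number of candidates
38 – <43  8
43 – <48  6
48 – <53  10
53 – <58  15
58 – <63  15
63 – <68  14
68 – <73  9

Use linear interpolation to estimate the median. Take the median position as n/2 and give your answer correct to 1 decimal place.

Cumulative frequencies: 8, 14, 24, 39, 54, 68, 77
n = 77; position = n/2 = 38.5.
This falls in the class 53 – <58: L = 53, F = 24, f = 15, h = 5.
Median ≈ 53 + ((38.5 − 24) / 15) × 5 = 57.8333

57.8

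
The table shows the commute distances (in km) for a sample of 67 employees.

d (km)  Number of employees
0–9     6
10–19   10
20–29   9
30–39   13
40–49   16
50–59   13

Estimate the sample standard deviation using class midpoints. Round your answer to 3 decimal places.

Midpoints: 4.5, 14.5, 24.5, 34.5, 44.5, 54.5
n = 67, Σfm = 2261.5, mean = 33.7537
Σfm² = 93396.75
Σf(m − x̄)² = Σfm² − (Σfm)²/n = 93396.75 − 2261.5²/67 = 17062.6866
Sample variance = 17062.6866 / 66 = 258.5256
Standard deviation = √258.5256 = 16.0787

16.079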